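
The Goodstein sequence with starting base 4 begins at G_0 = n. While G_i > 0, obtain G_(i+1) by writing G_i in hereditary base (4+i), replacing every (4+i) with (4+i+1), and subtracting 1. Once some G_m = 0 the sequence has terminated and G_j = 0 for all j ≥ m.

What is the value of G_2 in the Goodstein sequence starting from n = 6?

base 4: 6 = 4 + 2; at 5: 5 + 2 = 7; next = 6
base 5: 6 = 5 + 1; at 6: 6 + 1 = 7; next = 6
base 6: 6 = 6; at 7: 7 = 7; next = 6

6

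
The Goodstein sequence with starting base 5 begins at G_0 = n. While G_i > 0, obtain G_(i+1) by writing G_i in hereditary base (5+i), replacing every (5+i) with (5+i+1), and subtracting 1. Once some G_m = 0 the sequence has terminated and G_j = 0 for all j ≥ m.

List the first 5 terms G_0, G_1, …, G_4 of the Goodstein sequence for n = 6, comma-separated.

G_0 = 6. HB_5(6) = 5 + 1. Bump = 7. G_1 = 6.
G_1 = 6. HB_6(6) = 6. Bump = 7. G_2 = 6.
G_2 = 6. HB_7(6) = 6. Bump = 6. G_3 = 5.
G_3 = 5. HB_8(5) = 5. Bump = 5. G_4 = 4.

6, 6, 6, 5, 4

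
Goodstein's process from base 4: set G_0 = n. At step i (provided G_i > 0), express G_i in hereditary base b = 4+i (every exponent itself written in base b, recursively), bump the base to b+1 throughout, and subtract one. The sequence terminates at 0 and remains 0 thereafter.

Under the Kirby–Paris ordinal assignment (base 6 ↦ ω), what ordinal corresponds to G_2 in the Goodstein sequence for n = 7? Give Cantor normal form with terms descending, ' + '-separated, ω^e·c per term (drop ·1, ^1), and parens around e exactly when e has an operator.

(0) 7|_4 = 4 + 3 ↦ 5 + 3|_5 = 8 ⇒ 7
(1) 7|_5 = 5 + 2 ↦ 6 + 2|_6 = 8 ⇒ 7
(2) 7|_6 = 6 + 1 ↦ 7 + 1|_7 = 8 ⇒ 7

ω + 1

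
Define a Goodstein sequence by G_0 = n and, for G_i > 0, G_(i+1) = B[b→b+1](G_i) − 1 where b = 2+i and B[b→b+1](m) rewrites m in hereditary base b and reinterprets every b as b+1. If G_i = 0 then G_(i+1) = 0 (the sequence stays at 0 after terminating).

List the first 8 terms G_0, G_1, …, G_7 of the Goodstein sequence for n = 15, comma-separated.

15, 111, 1283, 18752, 326593, 6588344, 150994943, 3524450280

step 0: 15 = 2^(2 + 1) + 2^2 + 2 + 1; sub 3 for 2: 3^(3 + 1) + 3^3 + 3 + 1; = 112; G_1 = 112−1 = 111
step 1: 111 = 3^(3 + 1) + 3^3 + 3; sub 4 for 3: 4^(4 + 1) + 4^4 + 4; = 1284; G_2 = 1284−1 = 1283
step 2: 1283 = 4^(4 + 1) + 4^4 + 3; sub 5 for 4: 5^(5 + 1) + 5^5 + 3; = 18753; G_3 = 18753−1 = 18752
step 3: 18752 = 5^(5 + 1) + 5^5 + 2; sub 6 for 5: 6^(6 + 1) + 6^6 + 2; = 326594; G_4 = 326594−1 = 326593
step 4: 326593 = 6^(6 + 1) + 6^6 + 1; sub 7 for 6: 7^(7 + 1) + 7^7 + 1; = 6588345; G_5 = 6588345−1 = 6588344
step 5: 6588344 = 7^(7 + 1) + 7^7; sub 8 for 7: 8^(8 + 1) + 8^8; = 150994944; G_6 = 150994944−1 = 150994943
step 6: 150994943 = 8^(8 + 1) + 7·8^7 + 7·8^6 + 7·8^5 + 7·8^4 + 7·8^3 + 7·8^2 + 7·8 + 7; sub 9 for 8: 9^(9 + 1) + 7·9^7 + 7·9^6 + 7·9^5 + 7·9^4 + 7·9^3 + 7·9^2 + 7·9 + 7; = 3524450281; G_7 = 3524450281−1 = 3524450280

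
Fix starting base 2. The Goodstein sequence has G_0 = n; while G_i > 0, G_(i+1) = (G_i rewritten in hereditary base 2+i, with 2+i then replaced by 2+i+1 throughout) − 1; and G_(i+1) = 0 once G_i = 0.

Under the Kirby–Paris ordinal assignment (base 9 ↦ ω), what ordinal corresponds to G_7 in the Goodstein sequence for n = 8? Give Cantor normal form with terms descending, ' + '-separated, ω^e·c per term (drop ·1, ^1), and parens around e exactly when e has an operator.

ω^ω·2 + ω^2·2 + ω + 2

(0) 8|_2 = 2^(2 + 1) ↦ 3^(3 + 1)|_3 = 81 ⇒ 80
(1) 80|_3 = 2·3^3 + 2·3^2 + 2·3 + 2 ↦ 2·4^4 + 2·4^2 + 2·4 + 2|_4 = 554 ⇒ 553
(2) 553|_4 = 2·4^4 + 2·4^2 + 2·4 + 1 ↦ 2·5^5 + 2·5^2 + 2·5 + 1|_5 = 6311 ⇒ 6310
(3) 6310|_5 = 2·5^5 + 2·5^2 + 2·5 ↦ 2·6^6 + 2·6^2 + 2·6|_6 = 93396 ⇒ 93395
(4) 93395|_6 = 2·6^6 + 2·6^2 + 6 + 5 ↦ 2·7^7 + 2·7^2 + 7 + 5|_7 = 1647196 ⇒ 1647195
(5) 1647195|_7 = 2·7^7 + 2·7^2 + 7 + 4 ↦ 2·8^8 + 2·8^2 + 8 + 4|_8 = 33554572 ⇒ 33554571
(6) 33554571|_8 = 2·8^8 + 2·8^2 + 8 + 3 ↦ 2·9^9 + 2·9^2 + 9 + 3|_9 = 774841152 ⇒ 774841151
(7) 774841151|_9 = 2·9^9 + 2·9^2 + 9 + 2 ↦ 2·10^10 + 2·10^2 + 10 + 2|_10 = 20000000212 ⇒ 20000000211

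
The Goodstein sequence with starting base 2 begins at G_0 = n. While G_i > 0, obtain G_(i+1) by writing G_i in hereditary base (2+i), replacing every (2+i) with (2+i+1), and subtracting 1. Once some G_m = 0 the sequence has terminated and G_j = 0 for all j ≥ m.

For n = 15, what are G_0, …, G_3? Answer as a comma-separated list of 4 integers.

15, 111, 1283, 18752

G_0=15  [base 2] 2^(2 + 1) + 2^2 + 2 + 1  →[2↦3]→  3^(3 + 1) + 3^3 + 3 + 1 = 112  −1 ⇒ G_1=111
G_1=111  [base 3] 3^(3 + 1) + 3^3 + 3  →[3↦4]→  4^(4 + 1) + 4^4 + 4 = 1284  −1 ⇒ G_2=1283
G_2=1283  [base 4] 4^(4 + 1) + 4^4 + 3  →[4↦5]→  5^(5 + 1) + 5^5 + 3 = 18753  −1 ⇒ G_3=18752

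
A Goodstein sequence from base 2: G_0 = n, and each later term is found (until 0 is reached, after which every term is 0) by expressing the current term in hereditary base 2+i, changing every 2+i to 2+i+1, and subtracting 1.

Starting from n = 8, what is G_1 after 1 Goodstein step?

8 —HB2→ 2^(2 + 1) —bump→ 3^(3 + 1) = 81 —(−1)→ 80
80 —HB3→ 2·3^3 + 2·3^2 + 2·3 + 2 —bump→ 2·4^4 + 2·4^2 + 2·4 + 2 = 554 —(−1)→ 553

80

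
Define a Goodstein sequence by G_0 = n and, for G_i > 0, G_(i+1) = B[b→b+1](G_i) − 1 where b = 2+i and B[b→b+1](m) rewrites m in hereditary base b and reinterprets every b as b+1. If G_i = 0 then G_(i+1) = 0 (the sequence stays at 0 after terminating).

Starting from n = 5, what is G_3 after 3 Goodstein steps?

G_0 = 5. HB_2(5) = 2^2 + 1. Bump = 28. G_1 = 27.
G_1 = 27. HB_3(27) = 3^3. Bump = 256. G_2 = 255.
G_2 = 255. HB_4(255) = 3·4^3 + 3·4^2 + 3·4 + 3. Bump = 468. G_3 = 467.
G_3 = 467. HB_5(467) = 3·5^3 + 3·5^2 + 3·5 + 2. Bump = 776. G_4 = 775.

467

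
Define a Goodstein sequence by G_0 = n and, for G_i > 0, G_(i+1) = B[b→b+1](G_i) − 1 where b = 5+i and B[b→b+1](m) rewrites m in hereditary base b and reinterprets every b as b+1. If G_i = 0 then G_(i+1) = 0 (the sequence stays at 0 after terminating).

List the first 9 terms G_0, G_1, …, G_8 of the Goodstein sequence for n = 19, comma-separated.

19, 21, 23, 25, 27, 29, 30, 31, 32

19 —HB5→ 3·5 + 4 —bump→ 3·6 + 4 = 22 —(−1)→ 21
21 —HB6→ 3·6 + 3 —bump→ 3·7 + 3 = 24 —(−1)→ 23
23 —HB7→ 3·7 + 2 —bump→ 3·8 + 2 = 26 —(−1)→ 25
25 —HB8→ 3·8 + 1 —bump→ 3·9 + 1 = 28 —(−1)→ 27
27 —HB9→ 3·9 —bump→ 3·10 = 30 —(−1)→ 29
29 —HB10→ 2·10 + 9 —bump→ 2·11 + 9 = 31 —(−1)→ 30
30 —HB11→ 2·11 + 8 —bump→ 2·12 + 8 = 32 —(−1)→ 31
31 —HB12→ 2·12 + 7 —bump→ 2·13 + 7 = 33 —(−1)→ 32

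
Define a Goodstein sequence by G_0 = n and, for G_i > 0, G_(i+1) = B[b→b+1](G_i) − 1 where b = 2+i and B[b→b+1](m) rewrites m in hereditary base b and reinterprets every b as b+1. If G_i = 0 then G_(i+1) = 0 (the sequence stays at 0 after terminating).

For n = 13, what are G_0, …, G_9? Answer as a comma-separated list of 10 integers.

i=0: 13 = 2^(2 + 1) + 2^2 + 1 (b=2); 2→3: 3^(3 + 1) + 3^3 + 1 = 109; 109−1 = 108
i=1: 108 = 3^(3 + 1) + 3^3 (b=3); 3→4: 4^(4 + 1) + 4^4 = 1280; 1280−1 = 1279
i=2: 1279 = 4^(4 + 1) + 3·4^3 + 3·4^2 + 3·4 + 3 (b=4); 4→5: 5^(5 + 1) + 3·5^3 + 3·5^2 + 3·5 + 3 = 16093; 16093−1 = 16092
i=3: 16092 = 5^(5 + 1) + 3·5^3 + 3·5^2 + 3·5 + 2 (b=5); 5→6: 6^(6 + 1) + 3·6^3 + 3·6^2 + 3·6 + 2 = 280712; 280712−1 = 280711
i=4: 280711 = 6^(6 + 1) + 3·6^3 + 3·6^2 + 3·6 + 1 (b=6); 6→7: 7^(7 + 1) + 3·7^3 + 3·7^2 + 3·7 + 1 = 5765999; 5765999−1 = 5765998
i=5: 5765998 = 7^(7 + 1) + 3·7^3 + 3·7^2 + 3·7 (b=7); 7→8: 8^(8 + 1) + 3·8^3 + 3·8^2 + 3·8 = 134219480; 134219480−1 = 134219479
i=6: 134219479 = 8^(8 + 1) + 3·8^3 + 3·8^2 + 2·8 + 7 (b=8); 8→9: 9^(9 + 1) + 3·9^3 + 3·9^2 + 2·9 + 7 = 3486786856; 3486786856−1 = 3486786855
i=7: 3486786855 = 9^(9 + 1) + 3·9^3 + 3·9^2 + 2·9 + 6 (b=9); 9→10: 10^(10 + 1) + 3·10^3 + 3·10^2 + 2·10 + 6 = 100000003326; 100000003326−1 = 100000003325
i=8: 100000003325 = 10^(10 + 1) + 3·10^3 + 3·10^2 + 2·10 + 5 (b=10); 10→11: 11^(11 + 1) + 3·11^3 + 3·11^2 + 2·11 + 5 = 3138428381104; 3138428381104−1 = 3138428381103

13, 108, 1279, 16092, 280711, 5765998, 134219479, 3486786855, 100000003325, 3138428381103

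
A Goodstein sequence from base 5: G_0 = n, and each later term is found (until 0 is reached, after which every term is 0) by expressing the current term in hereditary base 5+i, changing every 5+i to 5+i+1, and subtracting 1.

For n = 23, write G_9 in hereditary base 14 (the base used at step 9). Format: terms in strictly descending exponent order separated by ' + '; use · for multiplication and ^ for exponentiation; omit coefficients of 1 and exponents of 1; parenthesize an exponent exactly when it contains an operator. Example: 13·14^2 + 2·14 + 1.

[0] 23 ≡ 4·5 + 3 (base 5). Lift 6: 27. −1: 26.
[1] 26 ≡ 4·6 + 2 (base 6). Lift 7: 30. −1: 29.
[2] 29 ≡ 4·7 + 1 (base 7). Lift 8: 33. −1: 32.
[3] 32 ≡ 4·8 (base 8). Lift 9: 36. −1: 35.
[4] 35 ≡ 3·9 + 8 (base 9). Lift 10: 38. −1: 37.
[5] 37 ≡ 3·10 + 7 (base 10). Lift 11: 40. −1: 39.
[6] 39 ≡ 3·11 + 6 (base 11). Lift 12: 42. −1: 41.
[7] 41 ≡ 3·12 + 5 (base 12). Lift 13: 44. −1: 43.
[8] 43 ≡ 3·13 + 4 (base 13). Lift 14: 46. −1: 45.

3·14 + 3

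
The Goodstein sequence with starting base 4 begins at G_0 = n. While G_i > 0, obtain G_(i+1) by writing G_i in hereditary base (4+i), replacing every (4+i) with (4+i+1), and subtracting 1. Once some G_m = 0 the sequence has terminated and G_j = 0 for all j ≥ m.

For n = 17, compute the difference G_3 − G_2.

(0) 17|_4 = 4^2 + 1 ↦ 5^2 + 1|_5 = 26 ⇒ 25
(1) 25|_5 = 5^2 ↦ 6^2|_6 = 36 ⇒ 35
(2) 35|_6 = 5·6 + 5 ↦ 5·7 + 5|_7 = 40 ⇒ 39

4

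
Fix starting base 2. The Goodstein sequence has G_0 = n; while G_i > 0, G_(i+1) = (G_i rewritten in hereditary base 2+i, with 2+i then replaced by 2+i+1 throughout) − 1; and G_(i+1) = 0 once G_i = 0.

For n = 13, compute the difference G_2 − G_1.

1171

[0] 13 ≡ 2^(2 + 1) + 2^2 + 1 (base 2). Lift 3: 109. −1: 108.
[1] 108 ≡ 3^(3 + 1) + 3^3 (base 3). Lift 4: 1280. −1: 1279.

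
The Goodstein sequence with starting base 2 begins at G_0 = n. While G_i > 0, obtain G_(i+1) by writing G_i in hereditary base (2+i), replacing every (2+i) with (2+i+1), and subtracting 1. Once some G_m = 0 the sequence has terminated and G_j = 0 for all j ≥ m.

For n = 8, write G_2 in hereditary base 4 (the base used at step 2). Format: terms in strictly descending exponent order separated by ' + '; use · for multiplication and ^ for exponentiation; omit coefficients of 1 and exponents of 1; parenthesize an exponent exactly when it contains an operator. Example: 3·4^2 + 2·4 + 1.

2·4^4 + 2·4^2 + 2·4 + 1

i=0: 8 = 2^(2 + 1) (b=2); 2→3: 3^(3 + 1) = 81; 81−1 = 80
i=1: 80 = 2·3^3 + 2·3^2 + 2·3 + 2 (b=3); 3→4: 2·4^4 + 2·4^2 + 2·4 + 2 = 554; 554−1 = 553
i=2: 553 = 2·4^4 + 2·4^2 + 2·4 + 1 (b=4); 4→5: 2·5^5 + 2·5^2 + 2·5 + 1 = 6311; 6311−1 = 6310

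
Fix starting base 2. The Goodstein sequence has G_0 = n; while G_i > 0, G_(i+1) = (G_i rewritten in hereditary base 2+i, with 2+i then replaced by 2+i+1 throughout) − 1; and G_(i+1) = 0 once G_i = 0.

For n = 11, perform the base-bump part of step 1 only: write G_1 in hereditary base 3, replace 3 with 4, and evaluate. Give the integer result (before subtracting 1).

1028

11 —HB2→ 2^(2 + 1) + 2 + 1 —bump→ 3^(3 + 1) + 3 + 1 = 85 —(−1)→ 84
84 —HB3→ 3^(3 + 1) + 3 —bump→ 4^(4 + 1) + 4 = 1028 —(−1)→ 1027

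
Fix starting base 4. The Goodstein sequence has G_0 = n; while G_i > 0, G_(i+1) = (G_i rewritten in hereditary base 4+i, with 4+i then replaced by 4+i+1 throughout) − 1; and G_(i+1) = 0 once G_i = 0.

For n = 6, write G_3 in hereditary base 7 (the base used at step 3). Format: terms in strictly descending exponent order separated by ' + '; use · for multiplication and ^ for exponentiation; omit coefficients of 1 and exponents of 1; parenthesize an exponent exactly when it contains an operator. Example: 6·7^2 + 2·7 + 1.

base 4: 6 = 4 + 2; at 5: 5 + 2 = 7; next = 6
base 5: 6 = 5 + 1; at 6: 6 + 1 = 7; next = 6
base 6: 6 = 6; at 7: 7 = 7; next = 6
base 7: 6 = 6; at 8: 6 = 6; next = 5

6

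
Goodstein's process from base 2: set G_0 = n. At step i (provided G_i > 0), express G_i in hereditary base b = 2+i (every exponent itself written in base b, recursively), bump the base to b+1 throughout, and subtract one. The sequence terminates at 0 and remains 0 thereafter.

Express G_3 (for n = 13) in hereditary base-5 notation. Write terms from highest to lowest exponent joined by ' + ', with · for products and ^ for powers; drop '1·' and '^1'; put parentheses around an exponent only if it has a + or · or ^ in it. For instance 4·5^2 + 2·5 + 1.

5^(5 + 1) + 3·5^3 + 3·5^2 + 3·5 + 2

G_0=13  [base 2] 2^(2 + 1) + 2^2 + 1  →[2↦3]→  3^(3 + 1) + 3^3 + 1 = 109  −1 ⇒ G_1=108
G_1=108  [base 3] 3^(3 + 1) + 3^3  →[3↦4]→  4^(4 + 1) + 4^4 = 1280  −1 ⇒ G_2=1279
G_2=1279  [base 4] 4^(4 + 1) + 3·4^3 + 3·4^2 + 3·4 + 3  →[4↦5]→  5^(5 + 1) + 3·5^3 + 3·5^2 + 3·5 + 3 = 16093  −1 ⇒ G_3=16092
G_3=16092  [base 5] 5^(5 + 1) + 3·5^3 + 3·5^2 + 3·5 + 2  →[5↦6]→  6^(6 + 1) + 3·6^3 + 3·6^2 + 3·6 + 2 = 280712  −1 ⇒ G_4=280711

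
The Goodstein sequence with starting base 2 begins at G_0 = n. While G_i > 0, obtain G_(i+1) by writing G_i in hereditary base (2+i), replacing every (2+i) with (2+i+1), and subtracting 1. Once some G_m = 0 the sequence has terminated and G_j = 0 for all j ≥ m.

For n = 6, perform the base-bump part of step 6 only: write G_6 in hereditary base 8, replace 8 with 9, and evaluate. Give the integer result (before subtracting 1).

332148

i=0: 6 = 2^2 + 2 (b=2); 2→3: 3^3 + 3 = 30; 30−1 = 29
i=1: 29 = 3^3 + 2 (b=3); 3→4: 4^4 + 2 = 258; 258−1 = 257
i=2: 257 = 4^4 + 1 (b=4); 4→5: 5^5 + 1 = 3126; 3126−1 = 3125
i=3: 3125 = 5^5 (b=5); 5→6: 6^6 = 46656; 46656−1 = 46655
i=4: 46655 = 5·6^5 + 5·6^4 + 5·6^3 + 5·6^2 + 5·6 + 5 (b=6); 6→7: 5·7^5 + 5·7^4 + 5·7^3 + 5·7^2 + 5·7 + 5 = 98040; 98040−1 = 98039
i=5: 98039 = 5·7^5 + 5·7^4 + 5·7^3 + 5·7^2 + 5·7 + 4 (b=7); 7→8: 5·8^5 + 5·8^4 + 5·8^3 + 5·8^2 + 5·8 + 4 = 187244; 187244−1 = 187243
i=6: 187243 = 5·8^5 + 5·8^4 + 5·8^3 + 5·8^2 + 5·8 + 3 (b=8); 8→9: 5·9^5 + 5·9^4 + 5·9^3 + 5·9^2 + 5·9 + 3 = 332148; 332148−1 = 332147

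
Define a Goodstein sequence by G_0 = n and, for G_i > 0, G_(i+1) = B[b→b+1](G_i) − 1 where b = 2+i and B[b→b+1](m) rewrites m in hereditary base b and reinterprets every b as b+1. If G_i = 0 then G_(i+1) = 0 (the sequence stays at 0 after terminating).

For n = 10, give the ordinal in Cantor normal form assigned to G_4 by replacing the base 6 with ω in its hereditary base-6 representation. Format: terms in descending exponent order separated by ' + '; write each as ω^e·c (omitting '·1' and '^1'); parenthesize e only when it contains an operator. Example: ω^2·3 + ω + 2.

ω^ω·5 + ω^5·5 + ω^4·5 + ω^3·5 + ω^2·5 + ω·5 + 5

step 0: 10 = 2^(2 + 1) + 2; sub 3 for 2: 3^(3 + 1) + 3; = 84; G_1 = 84−1 = 83
step 1: 83 = 3^(3 + 1) + 2; sub 4 for 3: 4^(4 + 1) + 2; = 1026; G_2 = 1026−1 = 1025
step 2: 1025 = 4^(4 + 1) + 1; sub 5 for 4: 5^(5 + 1) + 1; = 15626; G_3 = 15626−1 = 15625
step 3: 15625 = 5^(5 + 1); sub 6 for 5: 6^(6 + 1); = 279936; G_4 = 279936−1 = 279935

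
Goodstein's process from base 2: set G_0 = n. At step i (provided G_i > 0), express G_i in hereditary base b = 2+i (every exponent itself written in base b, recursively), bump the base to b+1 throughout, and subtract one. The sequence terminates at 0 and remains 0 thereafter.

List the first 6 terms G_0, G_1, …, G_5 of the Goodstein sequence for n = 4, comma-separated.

step 0: 4 = 2^2; sub 3 for 2: 3^3; = 27; G_1 = 27−1 = 26
step 1: 26 = 2·3^2 + 2·3 + 2; sub 4 for 3: 2·4^2 + 2·4 + 2; = 42; G_2 = 42−1 = 41
step 2: 41 = 2·4^2 + 2·4 + 1; sub 5 for 4: 2·5^2 + 2·5 + 1; = 61; G_3 = 61−1 = 60
step 3: 60 = 2·5^2 + 2·5; sub 6 for 5: 2·6^2 + 2·6; = 84; G_4 = 84−1 = 83
step 4: 83 = 2·6^2 + 6 + 5; sub 7 for 6: 2·7^2 + 7 + 5; = 110; G_5 = 110−1 = 109

4, 26, 41, 60, 83, 109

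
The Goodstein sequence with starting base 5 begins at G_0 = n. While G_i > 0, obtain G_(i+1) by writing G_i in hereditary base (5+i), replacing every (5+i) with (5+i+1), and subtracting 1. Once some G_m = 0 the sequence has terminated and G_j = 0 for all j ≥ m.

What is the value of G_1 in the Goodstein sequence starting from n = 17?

19

17 —HB5→ 3·5 + 2 —bump→ 3·6 + 2 = 20 —(−1)→ 19
19 —HB6→ 3·6 + 1 —bump→ 3·7 + 1 = 22 —(−1)→ 21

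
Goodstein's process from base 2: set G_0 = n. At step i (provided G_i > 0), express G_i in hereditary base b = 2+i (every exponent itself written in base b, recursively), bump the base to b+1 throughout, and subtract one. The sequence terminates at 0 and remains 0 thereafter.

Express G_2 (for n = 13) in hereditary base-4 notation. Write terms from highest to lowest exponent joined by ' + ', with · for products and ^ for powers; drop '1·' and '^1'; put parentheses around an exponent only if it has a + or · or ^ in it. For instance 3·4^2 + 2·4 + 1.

4^(4 + 1) + 3·4^3 + 3·4^2 + 3·4 + 3

G_0 = 13. HB_2(13) = 2^(2 + 1) + 2^2 + 1. Bump = 109. G_1 = 108.
G_1 = 108. HB_3(108) = 3^(3 + 1) + 3^3. Bump = 1280. G_2 = 1279.
G_2 = 1279. HB_4(1279) = 4^(4 + 1) + 3·4^3 + 3·4^2 + 3·4 + 3. Bump = 16093. G_3 = 16092.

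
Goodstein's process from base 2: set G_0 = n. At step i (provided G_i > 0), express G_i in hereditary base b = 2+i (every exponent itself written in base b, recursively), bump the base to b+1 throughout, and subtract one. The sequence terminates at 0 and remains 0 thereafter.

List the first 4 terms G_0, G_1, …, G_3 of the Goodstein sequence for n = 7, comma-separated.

step 0: 7 = 2^2 + 2 + 1; sub 3 for 2: 3^3 + 3 + 1; = 31; G_1 = 31−1 = 30
step 1: 30 = 3^3 + 3; sub 4 for 3: 4^4 + 4; = 260; G_2 = 260−1 = 259
step 2: 259 = 4^4 + 3; sub 5 for 4: 5^5 + 3; = 3128; G_3 = 3128−1 = 3127

7, 30, 259, 3127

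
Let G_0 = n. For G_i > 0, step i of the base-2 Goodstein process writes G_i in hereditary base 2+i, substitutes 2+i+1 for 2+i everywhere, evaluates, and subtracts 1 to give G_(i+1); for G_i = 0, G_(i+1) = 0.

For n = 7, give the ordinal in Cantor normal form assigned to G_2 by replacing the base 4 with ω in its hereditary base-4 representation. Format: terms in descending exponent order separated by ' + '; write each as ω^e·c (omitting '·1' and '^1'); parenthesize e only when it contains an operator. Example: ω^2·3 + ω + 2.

ω^ω + 3

G_0 = 7. HB_2(7) = 2^2 + 2 + 1. Bump = 31. G_1 = 30.
G_1 = 30. HB_3(30) = 3^3 + 3. Bump = 260. G_2 = 259.
G_2 = 259. HB_4(259) = 4^4 + 3. Bump = 3128. G_3 = 3127.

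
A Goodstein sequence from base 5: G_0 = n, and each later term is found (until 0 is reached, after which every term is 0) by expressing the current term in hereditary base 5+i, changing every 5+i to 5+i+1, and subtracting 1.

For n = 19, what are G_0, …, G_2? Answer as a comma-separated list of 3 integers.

19, 21, 23

19 —HB5→ 3·5 + 4 —bump→ 3·6 + 4 = 22 —(−1)→ 21
21 —HB6→ 3·6 + 3 —bump→ 3·7 + 3 = 24 —(−1)→ 23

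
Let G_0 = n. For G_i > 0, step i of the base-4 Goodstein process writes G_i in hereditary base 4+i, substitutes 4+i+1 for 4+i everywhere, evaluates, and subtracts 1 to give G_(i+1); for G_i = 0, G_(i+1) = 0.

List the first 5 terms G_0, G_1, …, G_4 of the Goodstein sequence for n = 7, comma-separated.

7, 7, 7, 7, 7

7 —HB4→ 4 + 3 —bump→ 5 + 3 = 8 —(−1)→ 7
7 —HB5→ 5 + 2 —bump→ 6 + 2 = 8 —(−1)→ 7
7 —HB6→ 6 + 1 —bump→ 7 + 1 = 8 —(−1)→ 7
7 —HB7→ 7 —bump→ 8 = 8 —(−1)→ 7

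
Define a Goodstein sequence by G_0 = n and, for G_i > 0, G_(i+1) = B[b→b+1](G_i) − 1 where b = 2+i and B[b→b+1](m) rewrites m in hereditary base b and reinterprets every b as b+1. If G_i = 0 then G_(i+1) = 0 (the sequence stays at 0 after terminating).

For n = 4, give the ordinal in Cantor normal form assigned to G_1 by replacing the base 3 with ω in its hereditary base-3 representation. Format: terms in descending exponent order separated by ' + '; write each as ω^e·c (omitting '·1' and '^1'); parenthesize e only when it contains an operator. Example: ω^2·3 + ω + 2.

ω^2·2 + ω·2 + 2

G_0 = 4. HB_2(4) = 2^2. Bump = 27. G_1 = 26.
G_1 = 26. HB_3(26) = 2·3^2 + 2·3 + 2. Bump = 42. G_2 = 41.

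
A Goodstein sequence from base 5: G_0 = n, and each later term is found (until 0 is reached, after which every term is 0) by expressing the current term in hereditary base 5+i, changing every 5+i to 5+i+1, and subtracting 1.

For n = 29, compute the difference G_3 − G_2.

29 —HB5→ 5^2 + 4 —bump→ 6^2 + 4 = 40 —(−1)→ 39
39 —HB6→ 6^2 + 3 —bump→ 7^2 + 3 = 52 —(−1)→ 51
51 —HB7→ 7^2 + 2 —bump→ 8^2 + 2 = 66 —(−1)→ 65

14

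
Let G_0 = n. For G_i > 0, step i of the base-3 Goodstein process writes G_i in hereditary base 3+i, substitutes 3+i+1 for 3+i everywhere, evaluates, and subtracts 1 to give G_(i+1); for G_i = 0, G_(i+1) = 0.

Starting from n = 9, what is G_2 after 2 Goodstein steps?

17

G_0=9  [base 3] 3^2  →[3↦4]→  4^2 = 16  −1 ⇒ G_1=15
G_1=15  [base 4] 3·4 + 3  →[4↦5]→  3·5 + 3 = 18  −1 ⇒ G_2=17
G_2=17  [base 5] 3·5 + 2  →[5↦6]→  3·6 + 2 = 20  −1 ⇒ G_3=19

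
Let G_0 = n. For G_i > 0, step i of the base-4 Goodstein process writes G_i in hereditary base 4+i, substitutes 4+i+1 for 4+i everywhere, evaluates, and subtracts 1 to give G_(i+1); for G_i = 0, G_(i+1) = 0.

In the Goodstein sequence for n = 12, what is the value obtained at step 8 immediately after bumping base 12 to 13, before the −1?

(0) 12|_4 = 3·4 ↦ 3·5|_5 = 15 ⇒ 14
(1) 14|_5 = 2·5 + 4 ↦ 2·6 + 4|_6 = 16 ⇒ 15
(2) 15|_6 = 2·6 + 3 ↦ 2·7 + 3|_7 = 17 ⇒ 16
(3) 16|_7 = 2·7 + 2 ↦ 2·8 + 2|_8 = 18 ⇒ 17
(4) 17|_8 = 2·8 + 1 ↦ 2·9 + 1|_9 = 19 ⇒ 18
(5) 18|_9 = 2·9 ↦ 2·10|_10 = 20 ⇒ 19
(6) 19|_10 = 10 + 9 ↦ 11 + 9|_11 = 20 ⇒ 19
(7) 19|_11 = 11 + 8 ↦ 12 + 8|_12 = 20 ⇒ 19

20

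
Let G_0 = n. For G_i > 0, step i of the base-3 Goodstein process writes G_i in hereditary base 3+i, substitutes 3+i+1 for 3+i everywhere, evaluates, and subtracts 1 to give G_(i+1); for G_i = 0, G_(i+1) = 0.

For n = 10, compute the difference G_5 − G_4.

10 —HB3→ 3^2 + 1 —bump→ 4^2 + 1 = 17 —(−1)→ 16
16 —HB4→ 4^2 —bump→ 5^2 = 25 —(−1)→ 24
24 —HB5→ 4·5 + 4 —bump→ 4·6 + 4 = 28 —(−1)→ 27
27 —HB6→ 4·6 + 3 —bump→ 4·7 + 3 = 31 —(−1)→ 30
30 —HB7→ 4·7 + 2 —bump→ 4·8 + 2 = 34 —(−1)→ 33

3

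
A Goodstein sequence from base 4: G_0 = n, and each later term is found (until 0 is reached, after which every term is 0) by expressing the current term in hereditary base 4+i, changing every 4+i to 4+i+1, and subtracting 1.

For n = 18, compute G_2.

G_0 = 18. HB_4(18) = 4^2 + 2. Bump = 27. G_1 = 26.
G_1 = 26. HB_5(26) = 5^2 + 1. Bump = 37. G_2 = 36.
G_2 = 36. HB_6(36) = 6^2. Bump = 49. G_3 = 48.

36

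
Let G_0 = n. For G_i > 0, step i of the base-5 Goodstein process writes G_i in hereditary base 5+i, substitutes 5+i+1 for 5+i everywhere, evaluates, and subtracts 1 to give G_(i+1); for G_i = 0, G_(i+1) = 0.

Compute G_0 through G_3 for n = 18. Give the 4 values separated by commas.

18, 20, 22, 24

[0] 18 ≡ 3·5 + 3 (base 5). Lift 6: 21. −1: 20.
[1] 20 ≡ 3·6 + 2 (base 6). Lift 7: 23. −1: 22.
[2] 22 ≡ 3·7 + 1 (base 7). Lift 8: 25. −1: 24.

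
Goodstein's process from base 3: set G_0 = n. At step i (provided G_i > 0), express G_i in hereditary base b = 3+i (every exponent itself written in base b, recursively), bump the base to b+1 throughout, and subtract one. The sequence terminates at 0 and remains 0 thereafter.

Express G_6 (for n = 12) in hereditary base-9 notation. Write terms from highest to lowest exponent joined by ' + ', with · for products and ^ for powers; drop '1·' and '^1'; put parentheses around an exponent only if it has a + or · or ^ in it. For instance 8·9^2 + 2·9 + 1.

(0) 12|_3 = 3^2 + 3 ↦ 4^2 + 4|_4 = 20 ⇒ 19
(1) 19|_4 = 4^2 + 3 ↦ 5^2 + 3|_5 = 28 ⇒ 27
(2) 27|_5 = 5^2 + 2 ↦ 6^2 + 2|_6 = 38 ⇒ 37
(3) 37|_6 = 6^2 + 1 ↦ 7^2 + 1|_7 = 50 ⇒ 49
(4) 49|_7 = 7^2 ↦ 8^2|_8 = 64 ⇒ 63
(5) 63|_8 = 7·8 + 7 ↦ 7·9 + 7|_9 = 70 ⇒ 69
(6) 69|_9 = 7·9 + 6 ↦ 7·10 + 6|_10 = 76 ⇒ 75

7·9 + 6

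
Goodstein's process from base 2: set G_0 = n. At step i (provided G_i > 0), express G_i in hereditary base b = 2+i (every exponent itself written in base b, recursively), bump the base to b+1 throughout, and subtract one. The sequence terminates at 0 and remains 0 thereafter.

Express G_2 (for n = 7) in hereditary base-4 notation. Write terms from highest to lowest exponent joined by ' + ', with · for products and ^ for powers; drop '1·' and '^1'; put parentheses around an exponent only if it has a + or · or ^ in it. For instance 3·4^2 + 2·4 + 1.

[0] 7 ≡ 2^2 + 2 + 1 (base 2). Lift 3: 31. −1: 30.
[1] 30 ≡ 3^3 + 3 (base 3). Lift 4: 260. −1: 259.

4^4 + 3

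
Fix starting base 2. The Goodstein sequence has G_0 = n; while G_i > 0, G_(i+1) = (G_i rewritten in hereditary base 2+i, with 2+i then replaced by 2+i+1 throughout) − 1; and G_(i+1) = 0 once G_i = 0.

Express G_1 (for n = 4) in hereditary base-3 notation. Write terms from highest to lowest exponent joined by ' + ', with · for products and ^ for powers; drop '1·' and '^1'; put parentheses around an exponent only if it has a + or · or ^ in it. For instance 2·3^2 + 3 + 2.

2·3^2 + 2·3 + 2

(0) 4|_2 = 2^2 ↦ 3^3|_3 = 27 ⇒ 26
(1) 26|_3 = 2·3^2 + 2·3 + 2 ↦ 2·4^2 + 2·4 + 2|_4 = 42 ⇒ 41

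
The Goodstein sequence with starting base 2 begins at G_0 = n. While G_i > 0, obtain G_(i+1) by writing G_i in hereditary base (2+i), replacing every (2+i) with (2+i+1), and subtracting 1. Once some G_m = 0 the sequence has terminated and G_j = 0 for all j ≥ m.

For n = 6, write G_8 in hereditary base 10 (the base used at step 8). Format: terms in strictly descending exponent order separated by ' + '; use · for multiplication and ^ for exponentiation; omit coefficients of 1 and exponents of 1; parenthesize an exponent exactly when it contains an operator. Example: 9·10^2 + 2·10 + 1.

6 —HB2→ 2^2 + 2 —bump→ 3^3 + 3 = 30 —(−1)→ 29
29 —HB3→ 3^3 + 2 —bump→ 4^4 + 2 = 258 —(−1)→ 257
257 —HB4→ 4^4 + 1 —bump→ 5^5 + 1 = 3126 —(−1)→ 3125
3125 —HB5→ 5^5 —bump→ 6^6 = 46656 —(−1)→ 46655
46655 —HB6→ 5·6^5 + 5·6^4 + 5·6^3 + 5·6^2 + 5·6 + 5 —bump→ 5·7^5 + 5·7^4 + 5·7^3 + 5·7^2 + 5·7 + 5 = 98040 —(−1)→ 98039
98039 —HB7→ 5·7^5 + 5·7^4 + 5·7^3 + 5·7^2 + 5·7 + 4 —bump→ 5·8^5 + 5·8^4 + 5·8^3 + 5·8^2 + 5·8 + 4 = 187244 —(−1)→ 187243
187243 —HB8→ 5·8^5 + 5·8^4 + 5·8^3 + 5·8^2 + 5·8 + 3 —bump→ 5·9^5 + 5·9^4 + 5·9^3 + 5·9^2 + 5·9 + 3 = 332148 —(−1)→ 332147
332147 —HB9→ 5·9^5 + 5·9^4 + 5·9^3 + 5·9^2 + 5·9 + 2 —bump→ 5·10^5 + 5·10^4 + 5·10^3 + 5·10^2 + 5·10 + 2 = 555552 —(−1)→ 555551

5·10^5 + 5·10^4 + 5·10^3 + 5·10^2 + 5·10 + 1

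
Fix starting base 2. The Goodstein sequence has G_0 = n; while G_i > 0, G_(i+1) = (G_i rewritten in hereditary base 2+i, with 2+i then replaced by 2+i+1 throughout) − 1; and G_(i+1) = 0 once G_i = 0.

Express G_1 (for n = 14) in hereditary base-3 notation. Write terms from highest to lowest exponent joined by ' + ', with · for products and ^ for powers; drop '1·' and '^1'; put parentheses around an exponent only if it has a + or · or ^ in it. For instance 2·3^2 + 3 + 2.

3^(3 + 1) + 3^3 + 2

(0) 14|_2 = 2^(2 + 1) + 2^2 + 2 ↦ 3^(3 + 1) + 3^3 + 3|_3 = 111 ⇒ 110
(1) 110|_3 = 3^(3 + 1) + 3^3 + 2 ↦ 4^(4 + 1) + 4^4 + 2|_4 = 1282 ⇒ 1281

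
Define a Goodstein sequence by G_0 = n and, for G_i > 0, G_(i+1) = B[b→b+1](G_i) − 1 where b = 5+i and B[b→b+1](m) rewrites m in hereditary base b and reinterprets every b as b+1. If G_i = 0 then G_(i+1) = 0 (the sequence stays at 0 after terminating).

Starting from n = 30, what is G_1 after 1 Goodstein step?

41

G_0 = 30. HB_5(30) = 5^2 + 5. Bump = 42. G_1 = 41.
G_1 = 41. HB_6(41) = 6^2 + 5. Bump = 54. G_2 = 53.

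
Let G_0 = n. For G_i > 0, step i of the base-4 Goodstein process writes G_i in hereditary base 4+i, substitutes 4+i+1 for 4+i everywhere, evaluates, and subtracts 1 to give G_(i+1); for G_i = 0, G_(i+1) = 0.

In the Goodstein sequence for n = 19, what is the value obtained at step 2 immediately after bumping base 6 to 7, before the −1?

50

step 0: 19 = 4^2 + 3; sub 5 for 4: 5^2 + 3; = 28; G_1 = 28−1 = 27
step 1: 27 = 5^2 + 2; sub 6 for 5: 6^2 + 2; = 38; G_2 = 38−1 = 37
step 2: 37 = 6^2 + 1; sub 7 for 6: 7^2 + 1; = 50; G_3 = 50−1 = 49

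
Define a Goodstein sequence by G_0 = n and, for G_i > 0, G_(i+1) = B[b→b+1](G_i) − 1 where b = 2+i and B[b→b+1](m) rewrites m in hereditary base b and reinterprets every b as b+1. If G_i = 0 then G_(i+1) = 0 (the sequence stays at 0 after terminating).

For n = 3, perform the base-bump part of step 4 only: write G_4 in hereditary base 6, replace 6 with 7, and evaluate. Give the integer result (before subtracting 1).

1

3 —HB2→ 2 + 1 —bump→ 3 + 1 = 4 —(−1)→ 3
3 —HB3→ 3 —bump→ 4 = 4 —(−1)→ 3
3 —HB4→ 3 —bump→ 3 = 3 —(−1)→ 2
2 —HB5→ 2 —bump→ 2 = 2 —(−1)→ 1
1 —HB6→ 1 —bump→ 1 = 1 —(−1)→ 0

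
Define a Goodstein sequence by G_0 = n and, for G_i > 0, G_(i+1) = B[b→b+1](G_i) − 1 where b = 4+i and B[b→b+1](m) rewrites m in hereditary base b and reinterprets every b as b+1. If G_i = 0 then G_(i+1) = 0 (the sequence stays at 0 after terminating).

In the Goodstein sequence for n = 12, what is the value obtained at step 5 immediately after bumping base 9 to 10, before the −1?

20

(0) 12|_4 = 3·4 ↦ 3·5|_5 = 15 ⇒ 14
(1) 14|_5 = 2·5 + 4 ↦ 2·6 + 4|_6 = 16 ⇒ 15
(2) 15|_6 = 2·6 + 3 ↦ 2·7 + 3|_7 = 17 ⇒ 16
(3) 16|_7 = 2·7 + 2 ↦ 2·8 + 2|_8 = 18 ⇒ 17
(4) 17|_8 = 2·8 + 1 ↦ 2·9 + 1|_9 = 19 ⇒ 18
(5) 18|_9 = 2·9 ↦ 2·10|_10 = 20 ⇒ 19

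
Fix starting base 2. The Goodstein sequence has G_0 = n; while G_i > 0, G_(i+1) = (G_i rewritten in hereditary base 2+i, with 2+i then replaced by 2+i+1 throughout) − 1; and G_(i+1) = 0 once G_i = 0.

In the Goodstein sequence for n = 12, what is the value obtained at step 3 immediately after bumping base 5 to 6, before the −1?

G_0 = 12. HB_2(12) = 2^(2 + 1) + 2^2. Bump = 108. G_1 = 107.
G_1 = 107. HB_3(107) = 3^(3 + 1) + 2·3^2 + 2·3 + 2. Bump = 1066. G_2 = 1065.
G_2 = 1065. HB_4(1065) = 4^(4 + 1) + 2·4^2 + 2·4 + 1. Bump = 15686. G_3 = 15685.
G_3 = 15685. HB_5(15685) = 5^(5 + 1) + 2·5^2 + 2·5. Bump = 280020. G_4 = 280019.

280020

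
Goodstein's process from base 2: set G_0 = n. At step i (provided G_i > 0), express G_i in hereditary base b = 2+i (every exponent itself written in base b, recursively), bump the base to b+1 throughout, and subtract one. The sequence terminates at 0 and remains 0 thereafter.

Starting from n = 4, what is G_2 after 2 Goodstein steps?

(0) 4|_2 = 2^2 ↦ 3^3|_3 = 27 ⇒ 26
(1) 26|_3 = 2·3^2 + 2·3 + 2 ↦ 2·4^2 + 2·4 + 2|_4 = 42 ⇒ 41
(2) 41|_4 = 2·4^2 + 2·4 + 1 ↦ 2·5^2 + 2·5 + 1|_5 = 61 ⇒ 60

41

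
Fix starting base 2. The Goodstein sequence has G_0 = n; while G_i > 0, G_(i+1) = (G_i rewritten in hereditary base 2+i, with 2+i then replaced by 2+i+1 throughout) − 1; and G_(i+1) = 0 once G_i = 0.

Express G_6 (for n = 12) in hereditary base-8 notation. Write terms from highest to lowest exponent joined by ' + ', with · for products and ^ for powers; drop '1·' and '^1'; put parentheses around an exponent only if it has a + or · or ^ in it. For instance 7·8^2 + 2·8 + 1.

G_0=12  [base 2] 2^(2 + 1) + 2^2  →[2↦3]→  3^(3 + 1) + 3^3 = 108  −1 ⇒ G_1=107
G_1=107  [base 3] 3^(3 + 1) + 2·3^2 + 2·3 + 2  →[3↦4]→  4^(4 + 1) + 2·4^2 + 2·4 + 2 = 1066  −1 ⇒ G_2=1065
G_2=1065  [base 4] 4^(4 + 1) + 2·4^2 + 2·4 + 1  →[4↦5]→  5^(5 + 1) + 2·5^2 + 2·5 + 1 = 15686  −1 ⇒ G_3=15685
G_3=15685  [base 5] 5^(5 + 1) + 2·5^2 + 2·5  →[5↦6]→  6^(6 + 1) + 2·6^2 + 2·6 = 280020  −1 ⇒ G_4=280019
G_4=280019  [base 6] 6^(6 + 1) + 2·6^2 + 6 + 5  →[6↦7]→  7^(7 + 1) + 2·7^2 + 7 + 5 = 5764911  −1 ⇒ G_5=5764910
G_5=5764910  [base 7] 7^(7 + 1) + 2·7^2 + 7 + 4  →[7↦8]→  8^(8 + 1) + 2·8^2 + 8 + 4 = 134217868  −1 ⇒ G_6=134217867
G_6=134217867  [base 8] 8^(8 + 1) + 2·8^2 + 8 + 3  →[8↦9]→  9^(9 + 1) + 2·9^2 + 9 + 3 = 3486784575  −1 ⇒ G_7=3486784574

8^(8 + 1) + 2·8^2 + 8 + 3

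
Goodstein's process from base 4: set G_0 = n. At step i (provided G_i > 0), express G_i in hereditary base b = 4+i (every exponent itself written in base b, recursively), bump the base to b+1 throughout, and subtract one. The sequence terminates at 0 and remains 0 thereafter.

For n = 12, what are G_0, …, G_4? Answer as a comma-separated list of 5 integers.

12, 14, 15, 16, 17

[0] 12 ≡ 3·4 (base 4). Lift 5: 15. −1: 14.
[1] 14 ≡ 2·5 + 4 (base 5). Lift 6: 16. −1: 15.
[2] 15 ≡ 2·6 + 3 (base 6). Lift 7: 17. −1: 16.
[3] 16 ≡ 2·7 + 2 (base 7). Lift 8: 18. −1: 17.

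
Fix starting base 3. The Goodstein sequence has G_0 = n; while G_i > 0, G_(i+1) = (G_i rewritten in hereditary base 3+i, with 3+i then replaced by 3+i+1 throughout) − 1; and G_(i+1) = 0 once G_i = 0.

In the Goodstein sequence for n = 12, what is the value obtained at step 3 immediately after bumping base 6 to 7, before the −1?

G_0 = 12. HB_3(12) = 3^2 + 3. Bump = 20. G_1 = 19.
G_1 = 19. HB_4(19) = 4^2 + 3. Bump = 28. G_2 = 27.
G_2 = 27. HB_5(27) = 5^2 + 2. Bump = 38. G_3 = 37.
G_3 = 37. HB_6(37) = 6^2 + 1. Bump = 50. G_4 = 49.

50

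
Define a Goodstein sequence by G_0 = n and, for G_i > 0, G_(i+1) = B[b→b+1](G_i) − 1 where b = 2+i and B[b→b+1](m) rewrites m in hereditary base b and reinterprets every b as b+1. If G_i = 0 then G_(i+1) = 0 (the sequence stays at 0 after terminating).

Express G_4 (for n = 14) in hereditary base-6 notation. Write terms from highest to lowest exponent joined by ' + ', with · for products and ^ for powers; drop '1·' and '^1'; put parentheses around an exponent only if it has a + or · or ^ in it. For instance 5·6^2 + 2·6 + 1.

6^(6 + 1) + 5·6^5 + 5·6^4 + 5·6^3 + 5·6^2 + 5·6 + 5

G_0=14  [base 2] 2^(2 + 1) + 2^2 + 2  →[2↦3]→  3^(3 + 1) + 3^3 + 3 = 111  −1 ⇒ G_1=110
G_1=110  [base 3] 3^(3 + 1) + 3^3 + 2  →[3↦4]→  4^(4 + 1) + 4^4 + 2 = 1282  −1 ⇒ G_2=1281
G_2=1281  [base 4] 4^(4 + 1) + 4^4 + 1  →[4↦5]→  5^(5 + 1) + 5^5 + 1 = 18751  −1 ⇒ G_3=18750
G_3=18750  [base 5] 5^(5 + 1) + 5^5  →[5↦6]→  6^(6 + 1) + 6^6 = 326592  −1 ⇒ G_4=326591
G_4=326591  [base 6] 6^(6 + 1) + 5·6^5 + 5·6^4 + 5·6^3 + 5·6^2 + 5·6 + 5  →[6↦7]→  7^(7 + 1) + 5·7^5 + 5·7^4 + 5·7^3 + 5·7^2 + 5·7 + 5 = 5862841  −1 ⇒ G_5=5862840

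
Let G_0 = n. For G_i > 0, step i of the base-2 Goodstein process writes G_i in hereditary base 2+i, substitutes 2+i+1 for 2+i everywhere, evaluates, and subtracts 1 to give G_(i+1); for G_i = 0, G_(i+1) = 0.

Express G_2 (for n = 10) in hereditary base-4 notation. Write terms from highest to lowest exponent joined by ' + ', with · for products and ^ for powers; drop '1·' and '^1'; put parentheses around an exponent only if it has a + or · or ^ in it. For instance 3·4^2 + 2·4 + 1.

4^(4 + 1) + 1

i=0: 10 = 2^(2 + 1) + 2 (b=2); 2→3: 3^(3 + 1) + 3 = 84; 84−1 = 83
i=1: 83 = 3^(3 + 1) + 2 (b=3); 3→4: 4^(4 + 1) + 2 = 1026; 1026−1 = 1025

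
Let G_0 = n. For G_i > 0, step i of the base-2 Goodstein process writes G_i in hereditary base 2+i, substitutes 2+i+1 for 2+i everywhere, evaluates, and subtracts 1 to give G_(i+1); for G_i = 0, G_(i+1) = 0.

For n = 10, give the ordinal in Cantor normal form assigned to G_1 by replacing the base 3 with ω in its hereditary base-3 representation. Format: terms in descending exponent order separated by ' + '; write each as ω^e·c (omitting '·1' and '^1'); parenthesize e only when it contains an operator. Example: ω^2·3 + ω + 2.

ω^(ω + 1) + 2

[0] 10 ≡ 2^(2 + 1) + 2 (base 2). Lift 3: 84. −1: 83.
[1] 83 ≡ 3^(3 + 1) + 2 (base 3). Lift 4: 1026. −1: 1025.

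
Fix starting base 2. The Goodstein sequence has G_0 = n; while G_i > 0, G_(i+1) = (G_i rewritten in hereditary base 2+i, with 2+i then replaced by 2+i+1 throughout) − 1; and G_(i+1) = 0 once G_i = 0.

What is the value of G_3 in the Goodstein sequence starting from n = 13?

16092

G_0=13  [base 2] 2^(2 + 1) + 2^2 + 1  →[2↦3]→  3^(3 + 1) + 3^3 + 1 = 109  −1 ⇒ G_1=108
G_1=108  [base 3] 3^(3 + 1) + 3^3  →[3↦4]→  4^(4 + 1) + 4^4 = 1280  −1 ⇒ G_2=1279
G_2=1279  [base 4] 4^(4 + 1) + 3·4^3 + 3·4^2 + 3·4 + 3  →[4↦5]→  5^(5 + 1) + 3·5^3 + 3·5^2 + 3·5 + 3 = 16093  −1 ⇒ G_3=16092
G_3=16092  [base 5] 5^(5 + 1) + 3·5^3 + 3·5^2 + 3·5 + 2  →[5↦6]→  6^(6 + 1) + 3·6^3 + 3·6^2 + 3·6 + 2 = 280712  −1 ⇒ G_4=280711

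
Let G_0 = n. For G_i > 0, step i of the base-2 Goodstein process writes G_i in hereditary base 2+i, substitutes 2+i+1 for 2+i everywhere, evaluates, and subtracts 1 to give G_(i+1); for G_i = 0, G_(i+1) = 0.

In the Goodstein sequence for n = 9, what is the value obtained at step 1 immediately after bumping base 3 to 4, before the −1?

1024

9 —HB2→ 2^(2 + 1) + 1 —bump→ 3^(3 + 1) + 1 = 82 —(−1)→ 81
81 —HB3→ 3^(3 + 1) —bump→ 4^(4 + 1) = 1024 —(−1)→ 1023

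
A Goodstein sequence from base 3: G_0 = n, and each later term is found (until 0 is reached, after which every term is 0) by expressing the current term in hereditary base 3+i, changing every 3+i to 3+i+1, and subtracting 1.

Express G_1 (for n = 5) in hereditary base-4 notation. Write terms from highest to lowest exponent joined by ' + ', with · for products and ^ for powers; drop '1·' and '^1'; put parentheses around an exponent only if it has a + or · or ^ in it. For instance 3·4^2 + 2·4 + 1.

4 + 1

G_0 = 5. HB_3(5) = 3 + 2. Bump = 6. G_1 = 5.
G_1 = 5. HB_4(5) = 4 + 1. Bump = 6. G_2 = 5.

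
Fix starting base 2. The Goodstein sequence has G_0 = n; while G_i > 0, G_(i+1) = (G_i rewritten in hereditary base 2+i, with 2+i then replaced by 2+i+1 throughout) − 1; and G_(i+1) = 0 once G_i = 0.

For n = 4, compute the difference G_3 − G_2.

19

G_0 = 4. HB_2(4) = 2^2. Bump = 27. G_1 = 26.
G_1 = 26. HB_3(26) = 2·3^2 + 2·3 + 2. Bump = 42. G_2 = 41.
G_2 = 41. HB_4(41) = 2·4^2 + 2·4 + 1. Bump = 61. G_3 = 60.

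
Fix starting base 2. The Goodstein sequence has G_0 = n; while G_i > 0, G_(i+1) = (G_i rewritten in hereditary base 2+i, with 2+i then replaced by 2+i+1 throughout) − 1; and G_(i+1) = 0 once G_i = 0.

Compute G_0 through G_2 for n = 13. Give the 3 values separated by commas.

13, 108, 1279

(0) 13|_2 = 2^(2 + 1) + 2^2 + 1 ↦ 3^(3 + 1) + 3^3 + 1|_3 = 109 ⇒ 108
(1) 108|_3 = 3^(3 + 1) + 3^3 ↦ 4^(4 + 1) + 4^4|_4 = 1280 ⇒ 1279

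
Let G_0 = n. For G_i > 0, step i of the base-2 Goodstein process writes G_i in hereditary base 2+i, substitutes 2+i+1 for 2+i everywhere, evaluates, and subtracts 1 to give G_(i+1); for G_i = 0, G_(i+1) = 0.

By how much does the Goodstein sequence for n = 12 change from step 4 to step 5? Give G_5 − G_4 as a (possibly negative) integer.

(0) 12|_2 = 2^(2 + 1) + 2^2 ↦ 3^(3 + 1) + 3^3|_3 = 108 ⇒ 107
(1) 107|_3 = 3^(3 + 1) + 2·3^2 + 2·3 + 2 ↦ 4^(4 + 1) + 2·4^2 + 2·4 + 2|_4 = 1066 ⇒ 1065
(2) 1065|_4 = 4^(4 + 1) + 2·4^2 + 2·4 + 1 ↦ 5^(5 + 1) + 2·5^2 + 2·5 + 1|_5 = 15686 ⇒ 15685
(3) 15685|_5 = 5^(5 + 1) + 2·5^2 + 2·5 ↦ 6^(6 + 1) + 2·6^2 + 2·6|_6 = 280020 ⇒ 280019
(4) 280019|_6 = 6^(6 + 1) + 2·6^2 + 6 + 5 ↦ 7^(7 + 1) + 2·7^2 + 7 + 5|_7 = 5764911 ⇒ 5764910

5484891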